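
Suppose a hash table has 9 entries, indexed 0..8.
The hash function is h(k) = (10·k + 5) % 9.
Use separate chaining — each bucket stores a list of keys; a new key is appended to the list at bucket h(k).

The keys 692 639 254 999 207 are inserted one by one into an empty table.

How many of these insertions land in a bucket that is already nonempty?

Insert 692: h=4, bucket 4 empty -> new chain.
Insert 639: h=5, bucket 5 empty -> new chain.
Insert 254: h=7, bucket 7 empty -> new chain.
Insert 999: h=5, bucket 5 nonempty -> append to chain.
Insert 207: h=5, bucket 5 nonempty -> append to chain.
Final buckets:
0: .
1: .
2: .
3: .
4: 692
5: 639 -> 999 -> 207
6: .
7: 254
8: .

2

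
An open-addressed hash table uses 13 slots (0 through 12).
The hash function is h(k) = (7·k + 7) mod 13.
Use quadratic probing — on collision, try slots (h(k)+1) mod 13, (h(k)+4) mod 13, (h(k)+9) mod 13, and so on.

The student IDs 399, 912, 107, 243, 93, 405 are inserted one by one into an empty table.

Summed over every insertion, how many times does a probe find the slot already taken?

4

Insert 399: h=5, slot 5 empty -> index 5.
Insert 912: h=8, slot 8 empty -> index 8.
Insert 107: h=2, slot 2 empty -> index 2.
Insert 243: h=5, slot 5 occupied -> index 6.
Insert 93: h=8, slot 8 occupied -> index 9.
Insert 405: h=8, slots 8,9 occupied -> index 12.
Table: [., ., 107, ., ., 399, 243, ., 912, 93, ., ., 405]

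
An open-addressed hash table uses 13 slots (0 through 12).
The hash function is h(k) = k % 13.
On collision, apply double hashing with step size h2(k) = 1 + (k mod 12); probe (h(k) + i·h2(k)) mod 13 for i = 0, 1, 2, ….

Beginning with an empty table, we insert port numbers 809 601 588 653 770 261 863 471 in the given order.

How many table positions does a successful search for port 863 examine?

4

809 hashes to 3; slot 3 is free → place at 3.
601 hashes to 3, h2=2; 3 taken → place at 5.
588 hashes to 3, h2=1; 3 taken → place at 4.
653 hashes to 3, h2=6; 3 taken → place at 9.
770 hashes to 3, h2=3; 3 taken → place at 6.
261 hashes to 1; slot 1 is free → place at 1.
863 hashes to 5, h2=12; 5,4,3 taken → place at 2.
471 hashes to 3, h2=4; 3 taken → place at 7.
Table: [_, 261, 863, 809, 588, 601, 770, 471, _, 653, _, _, _]
Lookup 863: h=5, h2=12, probe 5,4,3,2 → found at 2.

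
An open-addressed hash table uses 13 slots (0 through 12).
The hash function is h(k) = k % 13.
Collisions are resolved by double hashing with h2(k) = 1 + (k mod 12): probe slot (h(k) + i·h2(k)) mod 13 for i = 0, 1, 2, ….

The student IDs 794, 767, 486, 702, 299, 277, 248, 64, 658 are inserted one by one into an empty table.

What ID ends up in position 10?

794: h=1 => slot 1
767: h=0 => slot 0
486: h=5 => slot 5
702: h=0, h2=7, probe 0,7 => slot 7
299: h=0, h2=12, probe 0,12 => slot 12
277: h=4 => slot 4
248: h=1, h2=9, probe 1,10 => slot 10
64: h=12, h2=5, probe 12,4,9 => slot 9
658: h=8 => slot 8
Table: [767, 794, —, —, 277, 486, —, 702, 658, 64, 248, —, 299]

248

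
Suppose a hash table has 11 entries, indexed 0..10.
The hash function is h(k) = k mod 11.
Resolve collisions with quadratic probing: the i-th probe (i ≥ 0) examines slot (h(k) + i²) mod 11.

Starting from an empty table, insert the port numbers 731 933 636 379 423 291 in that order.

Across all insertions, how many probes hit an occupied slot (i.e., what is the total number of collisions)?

10

731: h=5 => slot 5
933: h=9 => slot 9
636: h=9, probe 9,10 => slot 10
379: h=5, probe 5,6 => slot 6
423: h=5, probe 5,6,9,3 => slot 3
291: h=5, probe 5,6,9,3,10,8 => slot 8
Table: [-, -, -, 423, -, 731, 379, -, 291, 933, 636]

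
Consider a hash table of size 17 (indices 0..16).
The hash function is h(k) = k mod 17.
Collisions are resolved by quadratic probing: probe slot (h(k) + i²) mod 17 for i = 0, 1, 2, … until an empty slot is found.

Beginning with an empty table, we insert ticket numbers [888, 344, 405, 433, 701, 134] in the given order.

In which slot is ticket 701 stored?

13

888: h=4 -> slot 4
344: h=4, probe 4,5 -> slot 5
405: h=14 -> slot 14
433: h=8 -> slot 8
701: h=4, probe 4,5,8,13 -> slot 13
134: h=15 -> slot 15
Table: [., ., ., ., 888, 344, ., ., 433, ., ., ., ., 701, 405, 134, .]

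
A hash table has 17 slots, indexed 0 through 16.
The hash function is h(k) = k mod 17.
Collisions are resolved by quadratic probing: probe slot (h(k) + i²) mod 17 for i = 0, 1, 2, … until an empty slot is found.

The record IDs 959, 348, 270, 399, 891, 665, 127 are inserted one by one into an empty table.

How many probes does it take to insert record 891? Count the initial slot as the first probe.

959: h=7 -> slot 7
348: h=8 -> slot 8
270: h=15 -> slot 15
399: h=8, probe 8,9 -> slot 9
891: h=7, probe 7,8,11 -> slot 11
665: h=2 -> slot 2
127: h=8, probe 8,9,12 -> slot 12
Table: [-, -, 665, -, -, -, -, 959, 348, 399, -, 891, 127, -, -, 270, -]

3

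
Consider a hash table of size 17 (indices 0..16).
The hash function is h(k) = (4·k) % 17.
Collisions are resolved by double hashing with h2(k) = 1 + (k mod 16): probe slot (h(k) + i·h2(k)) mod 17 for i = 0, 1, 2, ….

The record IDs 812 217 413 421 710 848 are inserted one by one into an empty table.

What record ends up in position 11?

812: h=1 => slot 1
217: h=1, h2=10, probe 1,11 => slot 11
413: h=3 => slot 3
421: h=1, h2=6, probe 1,7 => slot 7
710: h=1, h2=7, probe 1,8 => slot 8
848: h=9 => slot 9
Table: [-, 812, -, 413, -, -, -, 421, 710, 848, -, 217, -, -, -, -, -]

217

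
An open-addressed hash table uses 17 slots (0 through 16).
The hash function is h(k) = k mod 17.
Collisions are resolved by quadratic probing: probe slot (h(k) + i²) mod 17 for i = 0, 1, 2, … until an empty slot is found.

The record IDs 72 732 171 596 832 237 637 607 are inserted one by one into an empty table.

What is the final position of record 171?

2

72: h=4 => slot 4
732: h=1 => slot 1
171: h=1, probe 1,2 => slot 2
596: h=1, probe 1,2,5 => slot 5
832: h=16 => slot 16
237: h=16, probe 16,0 => slot 0
637: h=8 => slot 8
607: h=12 => slot 12
Table: [237, 732, 171, —, 72, 596, —, —, 637, —, —, —, 607, —, —, —, 832]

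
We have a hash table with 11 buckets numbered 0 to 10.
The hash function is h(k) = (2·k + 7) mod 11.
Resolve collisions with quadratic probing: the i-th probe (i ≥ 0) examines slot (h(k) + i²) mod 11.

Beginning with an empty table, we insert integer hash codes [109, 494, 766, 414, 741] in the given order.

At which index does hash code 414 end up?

109: h=5 → slot 5
494: h=5, probe 5,6 → slot 6
766: h=10 → slot 10
414: h=10, probe 10,0 → slot 0
741: h=4 → slot 4
Table: [414, ., ., ., 741, 109, 494, ., ., ., 766]

0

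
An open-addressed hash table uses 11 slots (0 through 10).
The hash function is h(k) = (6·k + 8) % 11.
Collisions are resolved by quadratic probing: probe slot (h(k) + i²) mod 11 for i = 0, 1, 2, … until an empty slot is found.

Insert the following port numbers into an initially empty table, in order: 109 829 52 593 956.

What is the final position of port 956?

6

Insert 109: h=2, slot 2 empty → index 2.
Insert 829: h=10, slot 10 empty → index 10.
Insert 52: h=1, slot 1 empty → index 1.
Insert 593: h=2, slot 2 occupied → index 3.
Insert 956: h=2, slots 2,3 occupied → index 6.
Table: [—, 52, 109, 593, —, —, 956, —, —, —, 829]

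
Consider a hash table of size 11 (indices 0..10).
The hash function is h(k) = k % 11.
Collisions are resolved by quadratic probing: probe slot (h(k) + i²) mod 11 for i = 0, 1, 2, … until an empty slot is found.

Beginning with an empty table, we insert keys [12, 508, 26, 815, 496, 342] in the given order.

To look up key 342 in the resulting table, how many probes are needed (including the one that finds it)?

12: h=1 => slot 1
508: h=2 => slot 2
26: h=4 => slot 4
815: h=1, probe 1,2,5 => slot 5
496: h=1, probe 1,2,5,10 => slot 10
342: h=1, probe 1,2,5,10,6 => slot 6
Table: [—, 12, 508, —, 26, 815, 342, —, —, —, 496]
Lookup 342: h=1, probe 1,2,5,10,6 → found at 6.

5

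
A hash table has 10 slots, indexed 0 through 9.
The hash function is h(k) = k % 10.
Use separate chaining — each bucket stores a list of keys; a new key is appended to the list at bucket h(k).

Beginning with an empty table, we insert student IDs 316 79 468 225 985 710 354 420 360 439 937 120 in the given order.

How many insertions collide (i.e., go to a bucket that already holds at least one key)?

5

Insert 316: h=6, bucket 6 empty → new chain.
Insert 79: h=9, bucket 9 empty → new chain.
Insert 468: h=8, bucket 8 empty → new chain.
Insert 225: h=5, bucket 5 empty → new chain.
Insert 985: h=5, bucket 5 nonempty → append to chain.
Insert 710: h=0, bucket 0 empty → new chain.
Insert 354: h=4, bucket 4 empty → new chain.
Insert 420: h=0, bucket 0 nonempty → append to chain.
Insert 360: h=0, bucket 0 nonempty → append to chain.
Insert 439: h=9, bucket 9 nonempty → append to chain.
Insert 937: h=7, bucket 7 empty → new chain.
Insert 120: h=0, bucket 0 nonempty → append to chain.
Final buckets:
0: 710 -> 420 -> 360 -> 120
1: _
2: _
3: _
4: 354
5: 225 -> 985
6: 316
7: 937
8: 468
9: 79 -> 439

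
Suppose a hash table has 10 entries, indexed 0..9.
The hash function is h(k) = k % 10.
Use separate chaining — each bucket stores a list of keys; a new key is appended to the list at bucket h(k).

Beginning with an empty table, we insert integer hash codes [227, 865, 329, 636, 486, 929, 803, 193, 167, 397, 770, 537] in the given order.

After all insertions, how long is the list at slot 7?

227 → bucket 7
865 → bucket 5
329 → bucket 9
636 → bucket 6
486 → bucket 6 (collision)
929 → bucket 9 (collision)
803 → bucket 3
193 → bucket 3 (collision)
167 → bucket 7 (collision)
397 → bucket 7 (collision)
770 → bucket 0
537 → bucket 7 (collision)
Final buckets:
0: 770
1: ∅
2: ∅
3: 803 -> 193
4: ∅
5: 865
6: 636 -> 486
7: 227 -> 167 -> 397 -> 537
8: ∅
9: 329 -> 929

4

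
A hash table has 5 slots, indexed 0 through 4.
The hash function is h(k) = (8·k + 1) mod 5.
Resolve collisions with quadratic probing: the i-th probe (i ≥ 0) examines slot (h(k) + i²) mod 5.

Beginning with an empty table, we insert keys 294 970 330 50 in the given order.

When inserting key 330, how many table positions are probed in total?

2

Insert 294: h=3, slot 3 empty -> index 3.
Insert 970: h=1, slot 1 empty -> index 1.
Insert 330: h=1, slot 1 occupied -> index 2.
Insert 50: h=1, slots 1,2 occupied -> index 0.
Table: [50, 970, 330, 294, —]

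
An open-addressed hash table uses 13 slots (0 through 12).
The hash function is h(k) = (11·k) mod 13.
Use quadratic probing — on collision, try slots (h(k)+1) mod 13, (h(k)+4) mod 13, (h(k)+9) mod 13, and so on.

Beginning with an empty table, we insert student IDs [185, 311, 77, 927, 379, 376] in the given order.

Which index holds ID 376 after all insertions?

6

Insert 185: h=7, slot 7 empty -> index 7.
Insert 311: h=2, slot 2 empty -> index 2.
Insert 77: h=2, slot 2 occupied -> index 3.
Insert 927: h=5, slot 5 empty -> index 5.
Insert 379: h=9, slot 9 empty -> index 9.
Insert 376: h=2, slots 2,3 occupied -> index 6.
Table: [—, —, 311, 77, —, 927, 376, 185, —, 379, —, —, —]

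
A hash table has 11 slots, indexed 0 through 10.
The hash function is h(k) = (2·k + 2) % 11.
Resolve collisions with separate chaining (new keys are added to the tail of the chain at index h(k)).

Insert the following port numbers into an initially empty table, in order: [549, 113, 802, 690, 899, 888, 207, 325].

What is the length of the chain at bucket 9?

549 → bucket 0
113 → bucket 8
802 → bucket 0 (collision)
690 → bucket 7
899 → bucket 7 (collision)
888 → bucket 7 (collision)
207 → bucket 9
325 → bucket 3
Final buckets:
0: 549 -> 802
1: ∅
2: ∅
3: 325
4: ∅
5: ∅
6: ∅
7: 690 -> 899 -> 888
8: 113
9: 207
10: ∅

1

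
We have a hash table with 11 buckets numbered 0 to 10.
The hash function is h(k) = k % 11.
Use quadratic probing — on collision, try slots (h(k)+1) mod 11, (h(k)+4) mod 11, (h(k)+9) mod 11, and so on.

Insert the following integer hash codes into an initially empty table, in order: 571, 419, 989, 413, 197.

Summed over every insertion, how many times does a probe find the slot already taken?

3

Insert 571: h=10, slot 10 empty → index 10.
Insert 419: h=1, slot 1 empty → index 1.
Insert 989: h=10, slot 10 occupied → index 0.
Insert 413: h=6, slot 6 empty → index 6.
Insert 197: h=10, slots 10,0 occupied → index 3.
Table: [989, 419, ., 197, ., ., 413, ., ., ., 571]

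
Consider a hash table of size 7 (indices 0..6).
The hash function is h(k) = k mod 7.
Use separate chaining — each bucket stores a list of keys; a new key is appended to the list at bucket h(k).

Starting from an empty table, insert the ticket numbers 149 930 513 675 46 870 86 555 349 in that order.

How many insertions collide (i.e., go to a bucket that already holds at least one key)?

5

149 -> bucket 2
930 -> bucket 6
513 -> bucket 2 (collision)
675 -> bucket 3
46 -> bucket 4
870 -> bucket 2 (collision)
86 -> bucket 2 (collision)
555 -> bucket 2 (collision)
349 -> bucket 6 (collision)
Final buckets:
0: —
1: —
2: 149 -> 513 -> 870 -> 86 -> 555
3: 675
4: 46
5: —
6: 930 -> 349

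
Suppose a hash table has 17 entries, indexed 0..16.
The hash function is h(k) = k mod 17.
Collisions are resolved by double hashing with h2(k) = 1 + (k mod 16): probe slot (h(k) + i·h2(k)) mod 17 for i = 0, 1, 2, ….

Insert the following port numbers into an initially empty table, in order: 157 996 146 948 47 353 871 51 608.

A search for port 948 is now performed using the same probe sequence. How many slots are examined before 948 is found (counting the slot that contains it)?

Insert 157: h=4, slot 4 empty → index 4.
Insert 996: h=10, slot 10 empty → index 10.
Insert 146: h=10, h2=3, slot 10 occupied → index 13.
Insert 948: h=13, h2=5, slot 13 occupied → index 1.
Insert 47: h=13, h2=16, slot 13 occupied → index 12.
Insert 353: h=13, h2=2, slot 13 occupied → index 15.
Insert 871: h=4, h2=8, slots 4,12 occupied → index 3.
Insert 51: h=0, slot 0 empty → index 0.
Insert 608: h=13, h2=1, slot 13 occupied → index 14.
Table: [51, 948, —, 871, 157, —, —, —, —, —, 996, —, 47, 146, 608, 353, —]
Lookup 948: h=13, h2=5, probe 13,1 → found at 1.

2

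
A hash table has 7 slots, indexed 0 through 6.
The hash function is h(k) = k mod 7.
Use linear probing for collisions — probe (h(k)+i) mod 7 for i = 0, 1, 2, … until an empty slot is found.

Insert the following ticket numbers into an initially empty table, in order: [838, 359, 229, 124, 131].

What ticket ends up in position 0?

838: h=5 → slot 5
359: h=2 → slot 2
229: h=5, probe 5,6 → slot 6
124: h=5, probe 5,6,0 → slot 0
131: h=5, probe 5,6,0,1 → slot 1
Table: [124, 131, 359, _, _, 838, 229]

124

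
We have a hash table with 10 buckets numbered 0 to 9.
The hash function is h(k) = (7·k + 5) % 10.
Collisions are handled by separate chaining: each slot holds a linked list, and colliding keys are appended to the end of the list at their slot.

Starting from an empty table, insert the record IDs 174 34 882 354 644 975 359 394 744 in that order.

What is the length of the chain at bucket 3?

174 → bucket 3
34 → bucket 3 (collision)
882 → bucket 9
354 → bucket 3 (collision)
644 → bucket 3 (collision)
975 → bucket 0
359 → bucket 8
394 → bucket 3 (collision)
744 → bucket 3 (collision)
Final buckets:
0: 975
1: ∅
2: ∅
3: 174 -> 34 -> 354 -> 644 -> 394 -> 744
4: ∅
5: ∅
6: ∅
7: ∅
8: 359
9: 882

6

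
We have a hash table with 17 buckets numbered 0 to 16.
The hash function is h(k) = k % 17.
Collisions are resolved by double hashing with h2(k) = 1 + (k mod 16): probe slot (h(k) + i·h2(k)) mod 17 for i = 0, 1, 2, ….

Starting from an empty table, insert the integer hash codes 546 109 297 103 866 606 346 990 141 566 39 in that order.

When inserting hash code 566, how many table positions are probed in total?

2

546 hashes to 2; slot 2 is free => place at 2.
109 hashes to 7; slot 7 is free => place at 7.
297 hashes to 8; slot 8 is free => place at 8.
103 hashes to 1; slot 1 is free => place at 1.
866 hashes to 16; slot 16 is free => place at 16.
606 hashes to 11; slot 11 is free => place at 11.
346 hashes to 6; slot 6 is free => place at 6.
990 hashes to 4; slot 4 is free => place at 4.
141 hashes to 5; slot 5 is free => place at 5.
566 hashes to 5, h2=7; 5 taken => place at 12.
39 hashes to 5, h2=8; 5 taken => place at 13.
Table: [—, 103, 546, —, 990, 141, 346, 109, 297, —, —, 606, 566, 39, —, —, 866]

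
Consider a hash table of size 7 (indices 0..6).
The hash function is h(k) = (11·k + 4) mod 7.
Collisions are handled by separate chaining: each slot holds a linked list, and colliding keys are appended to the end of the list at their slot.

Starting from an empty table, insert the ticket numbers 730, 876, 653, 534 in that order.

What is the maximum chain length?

Insert 730: h=5, bucket 5 empty -> new chain.
Insert 876: h=1, bucket 1 empty -> new chain.
Insert 653: h=5, bucket 5 nonempty -> append to chain.
Insert 534: h=5, bucket 5 nonempty -> append to chain.
Final buckets:
0: .
1: 876
2: .
3: .
4: .
5: 730 -> 653 -> 534
6: .

3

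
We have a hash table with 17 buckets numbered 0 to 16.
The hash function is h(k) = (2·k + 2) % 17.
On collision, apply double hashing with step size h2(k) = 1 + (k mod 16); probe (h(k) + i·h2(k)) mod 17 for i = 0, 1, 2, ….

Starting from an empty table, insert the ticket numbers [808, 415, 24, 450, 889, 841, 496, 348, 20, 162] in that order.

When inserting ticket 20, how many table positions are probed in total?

2

Insert 808: h=3, slot 3 empty -> index 3.
Insert 415: h=16, slot 16 empty -> index 16.
Insert 24: h=16, h2=9, slot 16 occupied -> index 8.
Insert 450: h=1, slot 1 empty -> index 1.
Insert 889: h=12, slot 12 empty -> index 12.
Insert 841: h=1, h2=10, slot 1 occupied -> index 11.
Insert 496: h=8, h2=1, slot 8 occupied -> index 9.
Insert 348: h=1, h2=13, slot 1 occupied -> index 14.
Insert 20: h=8, h2=5, slot 8 occupied -> index 13.
Insert 162: h=3, h2=3, slot 3 occupied -> index 6.
Table: [∅, 450, ∅, 808, ∅, ∅, 162, ∅, 24, 496, ∅, 841, 889, 20, 348, ∅, 415]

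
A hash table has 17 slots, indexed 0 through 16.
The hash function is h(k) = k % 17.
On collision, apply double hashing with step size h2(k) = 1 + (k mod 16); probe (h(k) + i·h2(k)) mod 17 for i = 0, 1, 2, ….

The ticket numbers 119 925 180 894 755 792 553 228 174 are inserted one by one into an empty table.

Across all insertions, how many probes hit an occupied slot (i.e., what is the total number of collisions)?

119 hashes to 0; slot 0 is free => place at 0.
925 hashes to 7; slot 7 is free => place at 7.
180 hashes to 10; slot 10 is free => place at 10.
894 hashes to 10, h2=15; 10 taken => place at 8.
755 hashes to 7, h2=4; 7 taken => place at 11.
792 hashes to 10, h2=9; 10 taken => place at 2.
553 hashes to 9; slot 9 is free => place at 9.
228 hashes to 7, h2=5; 7 taken => place at 12.
174 hashes to 4; slot 4 is free => place at 4.
Table: [119, ∅, 792, ∅, 174, ∅, ∅, 925, 894, 553, 180, 755, 228, ∅, ∅, ∅, ∅]

4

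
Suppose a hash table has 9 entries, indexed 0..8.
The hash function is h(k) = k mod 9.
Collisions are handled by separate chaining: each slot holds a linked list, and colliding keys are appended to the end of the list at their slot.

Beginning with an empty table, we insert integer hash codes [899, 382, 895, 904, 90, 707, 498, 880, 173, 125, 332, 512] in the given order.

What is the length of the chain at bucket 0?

899 → bucket 8
382 → bucket 4
895 → bucket 4 (collision)
904 → bucket 4 (collision)
90 → bucket 0
707 → bucket 5
498 → bucket 3
880 → bucket 7
173 → bucket 2
125 → bucket 8 (collision)
332 → bucket 8 (collision)
512 → bucket 8 (collision)
Final buckets:
0: 90
1: —
2: 173
3: 498
4: 382 -> 895 -> 904
5: 707
6: —
7: 880
8: 899 -> 125 -> 332 -> 512

1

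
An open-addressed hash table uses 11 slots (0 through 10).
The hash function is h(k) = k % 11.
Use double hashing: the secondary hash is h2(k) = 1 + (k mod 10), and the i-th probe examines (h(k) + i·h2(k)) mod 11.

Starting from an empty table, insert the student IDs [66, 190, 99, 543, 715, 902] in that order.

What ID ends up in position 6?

715

Insert 66: h=0, slot 0 empty => index 0.
Insert 190: h=3, slot 3 empty => index 3.
Insert 99: h=0, h2=10, slot 0 occupied => index 10.
Insert 543: h=4, slot 4 empty => index 4.
Insert 715: h=0, h2=6, slot 0 occupied => index 6.
Insert 902: h=0, h2=3, slots 0,3,6 occupied => index 9.
Table: [66, ∅, ∅, 190, 543, ∅, 715, ∅, ∅, 902, 99]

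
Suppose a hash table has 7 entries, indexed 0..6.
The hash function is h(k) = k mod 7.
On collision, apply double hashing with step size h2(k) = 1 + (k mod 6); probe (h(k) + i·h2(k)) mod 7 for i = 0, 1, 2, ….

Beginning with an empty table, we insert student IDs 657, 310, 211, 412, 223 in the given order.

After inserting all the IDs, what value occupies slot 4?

412

Insert 657: h=6, slot 6 empty => index 6.
Insert 310: h=2, slot 2 empty => index 2.
Insert 211: h=1, slot 1 empty => index 1.
Insert 412: h=6, h2=5, slot 6 occupied => index 4.
Insert 223: h=6, h2=2, slots 6,1 occupied => index 3.
Table: [-, 211, 310, 223, 412, -, 657]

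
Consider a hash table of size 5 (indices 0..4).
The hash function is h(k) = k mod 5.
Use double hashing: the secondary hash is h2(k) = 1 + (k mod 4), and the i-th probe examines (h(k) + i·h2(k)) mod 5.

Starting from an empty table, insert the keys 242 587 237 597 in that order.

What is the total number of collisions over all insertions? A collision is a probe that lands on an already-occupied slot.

Insert 242: h=2, slot 2 empty → index 2.
Insert 587: h=2, h2=4, slot 2 occupied → index 1.
Insert 237: h=2, h2=2, slot 2 occupied → index 4.
Insert 597: h=2, h2=2, slots 2,4,1 occupied → index 3.
Table: [_, 587, 242, 597, 237]

5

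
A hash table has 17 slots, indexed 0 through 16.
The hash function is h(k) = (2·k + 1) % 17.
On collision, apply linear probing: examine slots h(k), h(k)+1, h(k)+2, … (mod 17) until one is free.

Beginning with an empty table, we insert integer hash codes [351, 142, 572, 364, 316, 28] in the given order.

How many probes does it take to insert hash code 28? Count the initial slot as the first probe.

351: h=6 -> slot 6
142: h=13 -> slot 13
572: h=6, probe 6,7 -> slot 7
364: h=15 -> slot 15
316: h=4 -> slot 4
28: h=6, probe 6,7,8 -> slot 8
Table: [_, _, _, _, 316, _, 351, 572, 28, _, _, _, _, 142, _, 364, _]

3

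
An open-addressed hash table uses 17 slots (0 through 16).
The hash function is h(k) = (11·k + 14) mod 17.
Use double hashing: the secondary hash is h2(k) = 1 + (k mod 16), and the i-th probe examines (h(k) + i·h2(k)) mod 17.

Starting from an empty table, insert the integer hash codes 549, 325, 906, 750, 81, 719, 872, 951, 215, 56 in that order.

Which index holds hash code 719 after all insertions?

16

549 hashes to 1; slot 1 is free -> place at 1.
325 hashes to 2; slot 2 is free -> place at 2.
906 hashes to 1, h2=11; 1 taken -> place at 12.
750 hashes to 2, h2=15; 2 taken -> place at 0.
81 hashes to 4; slot 4 is free -> place at 4.
719 hashes to 1, h2=16; 1,0 taken -> place at 16.
872 hashes to 1, h2=9; 1 taken -> place at 10.
951 hashes to 3; slot 3 is free -> place at 3.
215 hashes to 16, h2=8; 16 taken -> place at 7.
56 hashes to 1, h2=9; 1,10,2 taken -> place at 11.
Table: [750, 549, 325, 951, 81, _, _, 215, _, _, 872, 56, 906, _, _, _, 719]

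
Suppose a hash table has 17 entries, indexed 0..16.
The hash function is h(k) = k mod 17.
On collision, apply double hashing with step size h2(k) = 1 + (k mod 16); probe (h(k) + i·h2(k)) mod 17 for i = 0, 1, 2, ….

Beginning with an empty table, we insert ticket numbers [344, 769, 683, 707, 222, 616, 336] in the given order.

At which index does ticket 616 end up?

13

344 hashes to 4; slot 4 is free -> place at 4.
769 hashes to 4, h2=2; 4 taken -> place at 6.
683 hashes to 3; slot 3 is free -> place at 3.
707 hashes to 10; slot 10 is free -> place at 10.
222 hashes to 1; slot 1 is free -> place at 1.
616 hashes to 4, h2=9; 4 taken -> place at 13.
336 hashes to 13, h2=1; 13 taken -> place at 14.
Table: [_, 222, _, 683, 344, _, 769, _, _, _, 707, _, _, 616, 336, _, _]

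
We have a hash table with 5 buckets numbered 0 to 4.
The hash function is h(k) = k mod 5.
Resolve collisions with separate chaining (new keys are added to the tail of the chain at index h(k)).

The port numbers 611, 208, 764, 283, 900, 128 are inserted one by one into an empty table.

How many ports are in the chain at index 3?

3

611 -> bucket 1
208 -> bucket 3
764 -> bucket 4
283 -> bucket 3 (collision)
900 -> bucket 0
128 -> bucket 3 (collision)
Final buckets:
0: 900
1: 611
2: —
3: 208 -> 283 -> 128
4: 764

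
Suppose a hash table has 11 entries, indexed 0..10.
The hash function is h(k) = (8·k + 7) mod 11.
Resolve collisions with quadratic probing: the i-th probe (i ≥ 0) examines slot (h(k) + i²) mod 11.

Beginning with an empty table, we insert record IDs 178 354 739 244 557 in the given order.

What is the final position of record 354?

178 hashes to 1; slot 1 is free → place at 1.
354 hashes to 1; 1 taken → place at 2.
739 hashes to 1; 1,2 taken → place at 5.
244 hashes to 1; 1,2,5 taken → place at 10.
557 hashes to 8; slot 8 is free → place at 8.
Table: [-, 178, 354, -, -, 739, -, -, 557, -, 244]

2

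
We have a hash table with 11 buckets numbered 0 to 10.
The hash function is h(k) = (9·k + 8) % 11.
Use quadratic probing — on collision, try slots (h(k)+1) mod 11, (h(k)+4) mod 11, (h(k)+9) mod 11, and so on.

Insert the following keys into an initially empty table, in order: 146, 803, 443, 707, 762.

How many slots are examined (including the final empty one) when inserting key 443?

2

Insert 146: h=2, slot 2 empty -> index 2.
Insert 803: h=8, slot 8 empty -> index 8.
Insert 443: h=2, slot 2 occupied -> index 3.
Insert 707: h=2, slots 2,3 occupied -> index 6.
Insert 762: h=2, slots 2,3,6 occupied -> index 0.
Table: [762, _, 146, 443, _, _, 707, _, 803, _, _]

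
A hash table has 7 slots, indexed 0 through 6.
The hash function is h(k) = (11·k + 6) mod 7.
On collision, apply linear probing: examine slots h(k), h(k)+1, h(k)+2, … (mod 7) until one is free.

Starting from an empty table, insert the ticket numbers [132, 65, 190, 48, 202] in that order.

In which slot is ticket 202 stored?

Insert 132: h=2, slot 2 empty -> index 2.
Insert 65: h=0, slot 0 empty -> index 0.
Insert 190: h=3, slot 3 empty -> index 3.
Insert 48: h=2, slots 2,3 occupied -> index 4.
Insert 202: h=2, slots 2,3,4 occupied -> index 5.
Table: [65, ., 132, 190, 48, 202, .]

5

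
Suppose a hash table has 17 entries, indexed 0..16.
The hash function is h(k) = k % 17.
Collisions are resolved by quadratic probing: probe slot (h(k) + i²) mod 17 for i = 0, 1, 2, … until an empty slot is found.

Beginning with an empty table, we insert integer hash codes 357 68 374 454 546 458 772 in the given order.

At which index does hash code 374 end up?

357 hashes to 0; slot 0 is free → place at 0.
68 hashes to 0; 0 taken → place at 1.
374 hashes to 0; 0,1 taken → place at 4.
454 hashes to 12; slot 12 is free → place at 12.
546 hashes to 2; slot 2 is free → place at 2.
458 hashes to 16; slot 16 is free → place at 16.
772 hashes to 7; slot 7 is free → place at 7.
Table: [357, 68, 546, ., 374, ., ., 772, ., ., ., ., 454, ., ., ., 458]

4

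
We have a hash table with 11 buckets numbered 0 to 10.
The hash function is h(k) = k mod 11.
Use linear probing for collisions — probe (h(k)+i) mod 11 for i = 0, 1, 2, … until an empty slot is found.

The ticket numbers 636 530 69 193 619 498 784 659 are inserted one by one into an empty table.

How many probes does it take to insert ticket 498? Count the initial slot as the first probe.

3

Insert 636: h=9, slot 9 empty → index 9.
Insert 530: h=2, slot 2 empty → index 2.
Insert 69: h=3, slot 3 empty → index 3.
Insert 193: h=6, slot 6 empty → index 6.
Insert 619: h=3, slot 3 occupied → index 4.
Insert 498: h=3, slots 3,4 occupied → index 5.
Insert 784: h=3, slots 3,4,5,6 occupied → index 7.
Insert 659: h=10, slot 10 empty → index 10.
Table: [∅, ∅, 530, 69, 619, 498, 193, 784, ∅, 636, 659]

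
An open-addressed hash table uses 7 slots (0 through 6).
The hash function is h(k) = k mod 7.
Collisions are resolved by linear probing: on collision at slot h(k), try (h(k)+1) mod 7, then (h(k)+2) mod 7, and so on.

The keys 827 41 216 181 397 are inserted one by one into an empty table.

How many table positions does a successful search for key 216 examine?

Insert 827: h=1, slot 1 empty → index 1.
Insert 41: h=6, slot 6 empty → index 6.
Insert 216: h=6, slot 6 occupied → index 0.
Insert 181: h=6, slots 6,0,1 occupied → index 2.
Insert 397: h=5, slot 5 empty → index 5.
Table: [216, 827, 181, _, _, 397, 41]
Lookup 216: h=6, probe 6,0 → found at 0.

2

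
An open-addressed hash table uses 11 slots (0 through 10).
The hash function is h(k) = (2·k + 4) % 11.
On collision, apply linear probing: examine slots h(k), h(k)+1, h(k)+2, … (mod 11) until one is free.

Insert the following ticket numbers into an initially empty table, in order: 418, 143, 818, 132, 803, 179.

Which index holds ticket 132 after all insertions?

418 hashes to 4; slot 4 is free -> place at 4.
143 hashes to 4; 4 taken -> place at 5.
818 hashes to 1; slot 1 is free -> place at 1.
132 hashes to 4; 4,5 taken -> place at 6.
803 hashes to 4; 4,5,6 taken -> place at 7.
179 hashes to 10; slot 10 is free -> place at 10.
Table: [., 818, ., ., 418, 143, 132, 803, ., ., 179]

6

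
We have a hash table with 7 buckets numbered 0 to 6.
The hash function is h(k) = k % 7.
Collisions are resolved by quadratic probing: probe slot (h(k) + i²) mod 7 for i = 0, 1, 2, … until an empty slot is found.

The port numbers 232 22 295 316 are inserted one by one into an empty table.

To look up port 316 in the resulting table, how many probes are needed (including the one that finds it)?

Insert 232: h=1, slot 1 empty -> index 1.
Insert 22: h=1, slot 1 occupied -> index 2.
Insert 295: h=1, slots 1,2 occupied -> index 5.
Insert 316: h=1, slots 1,2,5 occupied -> index 3.
Table: [., 232, 22, 316, ., 295, .]
Lookup 316: h=1, probe 1,2,5,3 → found at 3.

4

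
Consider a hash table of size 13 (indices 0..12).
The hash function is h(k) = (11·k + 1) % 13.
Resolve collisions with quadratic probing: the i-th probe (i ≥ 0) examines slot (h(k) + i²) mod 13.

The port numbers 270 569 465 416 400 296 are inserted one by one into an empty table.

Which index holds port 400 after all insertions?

Insert 270: h=7, slot 7 empty => index 7.
Insert 569: h=7, slot 7 occupied => index 8.
Insert 465: h=7, slots 7,8 occupied => index 11.
Insert 416: h=1, slot 1 empty => index 1.
Insert 400: h=7, slots 7,8,11 occupied => index 3.
Insert 296: h=7, slots 7,8,11,3 occupied => index 10.
Table: [., 416, ., 400, ., ., ., 270, 569, ., 296, 465, .]

3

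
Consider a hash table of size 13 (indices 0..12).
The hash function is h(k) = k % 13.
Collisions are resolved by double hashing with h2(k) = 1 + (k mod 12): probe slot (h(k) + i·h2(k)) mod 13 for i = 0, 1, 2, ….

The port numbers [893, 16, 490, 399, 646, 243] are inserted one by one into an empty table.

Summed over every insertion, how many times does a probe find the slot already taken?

Insert 893: h=9, slot 9 empty -> index 9.
Insert 16: h=3, slot 3 empty -> index 3.
Insert 490: h=9, h2=11, slot 9 occupied -> index 7.
Insert 399: h=9, h2=4, slot 9 occupied -> index 0.
Insert 646: h=9, h2=11, slots 9,7 occupied -> index 5.
Insert 243: h=9, h2=4, slots 9,0 occupied -> index 4.
Table: [399, ∅, ∅, 16, 243, 646, ∅, 490, ∅, 893, ∅, ∅, ∅]

6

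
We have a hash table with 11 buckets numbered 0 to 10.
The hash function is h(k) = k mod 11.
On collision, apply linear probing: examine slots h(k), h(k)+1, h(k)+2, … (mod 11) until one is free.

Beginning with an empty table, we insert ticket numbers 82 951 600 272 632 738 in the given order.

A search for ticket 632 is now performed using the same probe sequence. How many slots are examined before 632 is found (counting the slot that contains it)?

82 hashes to 5; slot 5 is free → place at 5.
951 hashes to 5; 5 taken → place at 6.
600 hashes to 6; 6 taken → place at 7.
272 hashes to 8; slot 8 is free → place at 8.
632 hashes to 5; 5,6,7,8 taken → place at 9.
738 hashes to 1; slot 1 is free → place at 1.
Table: [—, 738, —, —, —, 82, 951, 600, 272, 632, —]
Lookup 632: h=5, probe 5,6,7,8,9 → found at 9.

5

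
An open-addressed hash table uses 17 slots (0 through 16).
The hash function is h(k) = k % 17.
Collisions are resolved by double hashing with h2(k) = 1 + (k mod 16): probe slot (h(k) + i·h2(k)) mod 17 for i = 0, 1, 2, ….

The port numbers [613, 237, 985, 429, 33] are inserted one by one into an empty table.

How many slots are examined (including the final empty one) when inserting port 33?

3

613: h=1 => slot 1
237: h=16 => slot 16
985: h=16, h2=10, probe 16,9 => slot 9
429: h=4 => slot 4
33: h=16, h2=2, probe 16,1,3 => slot 3
Table: [—, 613, —, 33, 429, —, —, —, —, 985, —, —, —, —, —, —, 237]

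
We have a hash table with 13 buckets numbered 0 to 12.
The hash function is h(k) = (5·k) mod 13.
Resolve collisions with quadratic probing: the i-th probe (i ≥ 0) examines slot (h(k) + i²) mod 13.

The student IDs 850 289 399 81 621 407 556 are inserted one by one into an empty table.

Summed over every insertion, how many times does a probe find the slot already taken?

Insert 850: h=12, slot 12 empty → index 12.
Insert 289: h=2, slot 2 empty → index 2.
Insert 399: h=6, slot 6 empty → index 6.
Insert 81: h=2, slot 2 occupied → index 3.
Insert 621: h=11, slot 11 empty → index 11.
Insert 407: h=7, slot 7 empty → index 7.
Insert 556: h=11, slots 11,12,2,7 occupied → index 1.
Table: [-, 556, 289, 81, -, -, 399, 407, -, -, -, 621, 850]

5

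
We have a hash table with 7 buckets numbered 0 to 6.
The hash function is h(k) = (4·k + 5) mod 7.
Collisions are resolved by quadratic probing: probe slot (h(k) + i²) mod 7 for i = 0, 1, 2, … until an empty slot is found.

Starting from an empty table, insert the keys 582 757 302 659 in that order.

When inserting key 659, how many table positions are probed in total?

582 hashes to 2; slot 2 is free -> place at 2.
757 hashes to 2; 2 taken -> place at 3.
302 hashes to 2; 2,3 taken -> place at 6.
659 hashes to 2; 2,3,6 taken -> place at 4.
Table: [—, —, 582, 757, 659, —, 302]

4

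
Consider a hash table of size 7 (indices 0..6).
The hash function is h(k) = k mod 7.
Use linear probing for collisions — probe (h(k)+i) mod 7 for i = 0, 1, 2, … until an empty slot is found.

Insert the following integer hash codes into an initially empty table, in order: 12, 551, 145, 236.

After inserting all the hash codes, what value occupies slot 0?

Insert 12: h=5, slot 5 empty => index 5.
Insert 551: h=5, slot 5 occupied => index 6.
Insert 145: h=5, slots 5,6 occupied => index 0.
Insert 236: h=5, slots 5,6,0 occupied => index 1.
Table: [145, 236, ∅, ∅, ∅, 12, 551]

145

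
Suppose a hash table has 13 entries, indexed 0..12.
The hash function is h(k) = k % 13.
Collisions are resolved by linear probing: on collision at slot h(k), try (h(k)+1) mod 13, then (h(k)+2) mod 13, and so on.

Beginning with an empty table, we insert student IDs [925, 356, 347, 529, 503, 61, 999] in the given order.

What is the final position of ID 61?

925 hashes to 2; slot 2 is free => place at 2.
356 hashes to 5; slot 5 is free => place at 5.
347 hashes to 9; slot 9 is free => place at 9.
529 hashes to 9; 9 taken => place at 10.
503 hashes to 9; 9,10 taken => place at 11.
61 hashes to 9; 9,10,11 taken => place at 12.
999 hashes to 11; 11,12 taken => place at 0.
Table: [999, -, 925, -, -, 356, -, -, -, 347, 529, 503, 61]

12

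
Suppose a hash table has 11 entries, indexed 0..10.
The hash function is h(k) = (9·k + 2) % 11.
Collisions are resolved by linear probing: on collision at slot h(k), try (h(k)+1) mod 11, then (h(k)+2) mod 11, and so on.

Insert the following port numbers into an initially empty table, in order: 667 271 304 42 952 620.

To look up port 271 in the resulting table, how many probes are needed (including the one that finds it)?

2

Insert 667: h=10, slot 10 empty => index 10.
Insert 271: h=10, slot 10 occupied => index 0.
Insert 304: h=10, slots 10,0 occupied => index 1.
Insert 42: h=6, slot 6 empty => index 6.
Insert 952: h=1, slot 1 occupied => index 2.
Insert 620: h=5, slot 5 empty => index 5.
Table: [271, 304, 952, -, -, 620, 42, -, -, -, 667]
Lookup 271: h=10, probe 10,0 → found at 0.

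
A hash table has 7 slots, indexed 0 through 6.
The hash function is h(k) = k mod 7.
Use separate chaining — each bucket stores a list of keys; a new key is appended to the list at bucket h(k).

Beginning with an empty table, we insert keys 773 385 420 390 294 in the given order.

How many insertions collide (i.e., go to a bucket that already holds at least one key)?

773 → bucket 3
385 → bucket 0
420 → bucket 0 (collision)
390 → bucket 5
294 → bucket 0 (collision)
Final buckets:
0: 385 -> 420 -> 294
1: -
2: -
3: 773
4: -
5: 390
6: -

2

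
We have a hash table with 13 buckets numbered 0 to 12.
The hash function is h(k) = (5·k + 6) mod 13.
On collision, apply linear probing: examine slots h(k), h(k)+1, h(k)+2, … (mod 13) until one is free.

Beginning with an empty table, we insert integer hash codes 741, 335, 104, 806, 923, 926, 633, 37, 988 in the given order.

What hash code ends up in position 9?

Insert 741: h=6, slot 6 empty → index 6.
Insert 335: h=4, slot 4 empty → index 4.
Insert 104: h=6, slot 6 occupied → index 7.
Insert 806: h=6, slots 6,7 occupied → index 8.
Insert 923: h=6, slots 6,7,8 occupied → index 9.
Insert 926: h=8, slots 8,9 occupied → index 10.
Insert 633: h=12, slot 12 empty → index 12.
Insert 37: h=9, slots 9,10 occupied → index 11.
Insert 988: h=6, slots 6,7,8,9,10,11,12 occupied → index 0.
Table: [988, ., ., ., 335, ., 741, 104, 806, 923, 926, 37, 633]

923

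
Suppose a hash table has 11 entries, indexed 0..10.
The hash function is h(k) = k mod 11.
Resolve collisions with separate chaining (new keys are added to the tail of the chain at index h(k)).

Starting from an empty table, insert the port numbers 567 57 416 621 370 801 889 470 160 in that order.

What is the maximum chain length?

Insert 567: h=6, bucket 6 empty -> new chain.
Insert 57: h=2, bucket 2 empty -> new chain.
Insert 416: h=9, bucket 9 empty -> new chain.
Insert 621: h=5, bucket 5 empty -> new chain.
Insert 370: h=7, bucket 7 empty -> new chain.
Insert 801: h=9, bucket 9 nonempty -> append to chain.
Insert 889: h=9, bucket 9 nonempty -> append to chain.
Insert 470: h=8, bucket 8 empty -> new chain.
Insert 160: h=6, bucket 6 nonempty -> append to chain.
Final buckets:
0: —
1: —
2: 57
3: —
4: —
5: 621
6: 567 -> 160
7: 370
8: 470
9: 416 -> 801 -> 889
10: —

3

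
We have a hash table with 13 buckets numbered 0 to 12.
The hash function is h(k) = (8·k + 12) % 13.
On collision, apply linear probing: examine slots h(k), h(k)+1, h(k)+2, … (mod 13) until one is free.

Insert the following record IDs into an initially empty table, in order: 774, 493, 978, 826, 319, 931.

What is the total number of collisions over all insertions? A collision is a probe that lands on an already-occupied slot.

774: h=3 -> slot 3
493: h=4 -> slot 4
978: h=10 -> slot 10
826: h=3, probe 3,4,5 -> slot 5
319: h=3, probe 3,4,5,6 -> slot 6
931: h=11 -> slot 11
Table: [., ., ., 774, 493, 826, 319, ., ., ., 978, 931, .]

5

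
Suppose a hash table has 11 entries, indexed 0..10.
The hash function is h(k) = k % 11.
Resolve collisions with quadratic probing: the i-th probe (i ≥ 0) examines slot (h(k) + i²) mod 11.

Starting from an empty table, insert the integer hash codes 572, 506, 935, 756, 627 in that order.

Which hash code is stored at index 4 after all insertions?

Insert 572: h=0, slot 0 empty => index 0.
Insert 506: h=0, slot 0 occupied => index 1.
Insert 935: h=0, slots 0,1 occupied => index 4.
Insert 756: h=8, slot 8 empty => index 8.
Insert 627: h=0, slots 0,1,4 occupied => index 9.
Table: [572, 506, _, _, 935, _, _, _, 756, 627, _]

935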